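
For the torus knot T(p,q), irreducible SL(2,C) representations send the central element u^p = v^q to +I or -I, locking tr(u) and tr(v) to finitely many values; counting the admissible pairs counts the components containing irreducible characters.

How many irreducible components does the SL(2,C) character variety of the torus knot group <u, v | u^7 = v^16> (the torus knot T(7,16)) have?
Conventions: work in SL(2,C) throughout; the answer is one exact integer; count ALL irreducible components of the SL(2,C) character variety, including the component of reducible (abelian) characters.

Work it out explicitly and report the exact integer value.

46

Gamma = < u, v | u^7 = v^16 > (torus knot T(7,16)); the central element u^7 = v^16 acts as +I or -I in any irreducible SL(2,C) representation.
So on each irreducible component the traces are pinned: tr(u) = 2*cos(pi*alpha/7) with 1 <= alpha <= 6, tr(v) = 2*cos(pi*beta/16) with 1 <= beta <= 15.
The two central values (-1)^alpha I and (-1)^beta I must be the same matrix, so alpha and beta share a parity.
Counting: 3 odd alphas x 8 odd betas + 3 even alphas x 7 even betas = 24 + 21 = 45.
components with irreducible characters: 45; plus the single component of reducible (abelian) characters: total 46.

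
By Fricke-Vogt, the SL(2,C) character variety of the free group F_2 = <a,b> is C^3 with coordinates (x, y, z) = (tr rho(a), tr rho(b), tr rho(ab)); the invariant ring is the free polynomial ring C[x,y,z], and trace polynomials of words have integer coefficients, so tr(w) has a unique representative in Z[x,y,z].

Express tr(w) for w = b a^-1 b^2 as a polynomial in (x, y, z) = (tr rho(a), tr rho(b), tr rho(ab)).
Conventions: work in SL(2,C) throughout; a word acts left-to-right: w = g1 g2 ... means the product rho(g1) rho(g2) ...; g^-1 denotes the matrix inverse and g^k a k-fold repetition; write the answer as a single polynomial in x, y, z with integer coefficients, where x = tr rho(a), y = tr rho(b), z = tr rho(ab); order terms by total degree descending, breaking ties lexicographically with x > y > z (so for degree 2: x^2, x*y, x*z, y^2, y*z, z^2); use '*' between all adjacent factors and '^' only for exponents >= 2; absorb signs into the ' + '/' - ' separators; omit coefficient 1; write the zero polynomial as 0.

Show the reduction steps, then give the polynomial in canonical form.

x*y^3 - y^2*z - 2*x*y + z

trace(b^2) = trace(b)*trace(b) - trace(1) = y^2 - 2
trace(b^3) = trace(b)*trace(b^2) - trace(b) = y^3 - 3*y
trace(b a b) = trace(b)*trace(a b) - trace(a) = y*z - x
trace(b^3 a) = trace(b)*trace(b a b) - trace(b a) = y^2*z - x*y - z
trace(b a^-1 b^2) = trace(b^3)*trace(a) - trace(b^3 a) = x*y^3 - y^2*z - 2*x*y + z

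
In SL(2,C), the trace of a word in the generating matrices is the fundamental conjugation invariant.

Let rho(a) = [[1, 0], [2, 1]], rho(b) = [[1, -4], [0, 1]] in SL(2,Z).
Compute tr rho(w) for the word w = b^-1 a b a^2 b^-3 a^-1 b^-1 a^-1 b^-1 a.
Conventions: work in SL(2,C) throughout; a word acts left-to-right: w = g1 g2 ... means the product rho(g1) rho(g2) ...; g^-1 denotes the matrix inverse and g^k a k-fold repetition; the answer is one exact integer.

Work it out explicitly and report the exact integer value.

rho(b^-1) = [[1, 4], [0, 1]]
... * rho(a) = [[1, 0], [2, 1]]  ->  [[9, 4], [2, 1]]
... * rho(b) = [[1, -4], [0, 1]]  ->  [[9, -32], [2, -7]]
... * rho(a) = [[1, 0], [2, 1]]  ->  [[-55, -32], [-12, -7]]
... * rho(a) = [[1, 0], [2, 1]]  ->  [[-119, -32], [-26, -7]]
... * rho(b^-1) = [[1, 4], [0, 1]]  ->  [[-119, -508], [-26, -111]]
... * rho(b^-1) = [[1, 4], [0, 1]]  ->  [[-119, -984], [-26, -215]]
... * rho(b^-1) = [[1, 4], [0, 1]]  ->  [[-119, -1460], [-26, -319]]
... * rho(a^-1) = [[1, 0], [-2, 1]]  ->  [[2801, -1460], [612, -319]]
... * rho(b^-1) = [[1, 4], [0, 1]]  ->  [[2801, 9744], [612, 2129]]
... * rho(a^-1) = [[1, 0], [-2, 1]]  ->  [[-16687, 9744], [-3646, 2129]]
... * rho(b^-1) = [[1, 4], [0, 1]]  ->  [[-16687, -57004], [-3646, -12455]]
... * rho(a) = [[1, 0], [2, 1]]  ->  [[-130695, -57004], [-28556, -12455]]
tr = -130695 + -12455 = -143150

-143150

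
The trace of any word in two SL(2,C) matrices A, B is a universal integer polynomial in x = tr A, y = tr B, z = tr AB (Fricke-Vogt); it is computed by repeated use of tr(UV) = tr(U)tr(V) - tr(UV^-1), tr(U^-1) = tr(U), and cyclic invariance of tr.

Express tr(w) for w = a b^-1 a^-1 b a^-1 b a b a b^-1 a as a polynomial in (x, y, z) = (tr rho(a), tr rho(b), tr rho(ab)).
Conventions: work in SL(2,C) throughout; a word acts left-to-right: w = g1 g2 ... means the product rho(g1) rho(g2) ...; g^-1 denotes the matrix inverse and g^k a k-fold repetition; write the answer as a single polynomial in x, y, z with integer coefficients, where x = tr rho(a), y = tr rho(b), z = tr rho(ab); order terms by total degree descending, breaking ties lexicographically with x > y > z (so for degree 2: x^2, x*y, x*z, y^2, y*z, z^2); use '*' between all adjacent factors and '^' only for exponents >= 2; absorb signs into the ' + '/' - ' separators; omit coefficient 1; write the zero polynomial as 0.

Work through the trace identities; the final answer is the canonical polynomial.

-x^4*y^3*z^2 + x^5*y^2*z + x^3*y^4*z + 3*x^3*y^2*z^3 - 2*x^4*y*z^2 - x^2*y^3*z^2 - 3*x^2*y*z^4 - 6*x^3*y^2*z + x^3*z^3 - x*y^4*z - x*y^2*z^3 + x*z^5 + x^4*y + x^2*y^3 + 11*x^2*y*z^2 + y^3*z^2 + y*z^4 - x^3*z + 4*x*y^2*z - 5*x*z^3 - 5*x^2*y - y^3 - 5*y*z^2 + 5*x*z + 3*y

tr(b a b a) = tr(a b) * tr(a b) - tr(1)   [split at a repeated a] = z^2 - 2
tr(b a b) = tr(b) * tr(a b) - tr(a)   [square of b] = y*z - x
tr(b a b a^2) = tr(a) * tr(b a b a) - tr(b a b)   [square of a] = x*z^2 - y*z - x
tr(a^2 b a b a) = tr(a) * tr(b a b a^2) - tr(b a b a)   [square of a] = x^2*z^2 - x*y*z - x^2 - z^2 + 2
tr(b a b a b a) = tr(a b) * tr(a b a b) - tr(a^-1 b^-1)   [split at a repeated a] = z^3 - 3*z
tr(a b a) = tr(a) * tr(b a) - tr(b)   [square of a] = x*z - y
tr(b a b a b) = tr(b) * tr(a b a b) - tr(a b a)   [square of b] = y*z^2 - x*z - y
tr(a^2 b a b a b) = tr(a) * tr(b a b a b a) - tr(b a b a b)   [square of a] = x*z^3 - y*z^2 - 2*x*z + y
tr(b a b a b^-1 a^2) = tr(a^2 b a b a) * tr(b) - tr(a^2 b a b a b)   [inverse elimination on b] = x^2*y*z^2 - x*y^2*z - x*z^3 - x^2*y + 2*x*z + y
tr(a b a^2) = tr(a) * tr(b a^2) - tr(b a)   [square of a] = x^2*z - x*y - z
tr(a b^2 a b a) = tr(b) * tr(a b a^2 b) - tr(a b a^2)   [square of b] = x*y*z^2 - x^2*z - y^2*z + z
tr(b^2 a b a^3) = tr(a) * tr(a b^2 a b a) - tr(a b^2 a b)   [square of a] = x^2*y*z^2 - x^3*z - x*y^2*z - y*z^2 + 2*x*z + y
tr(a^3 b^2 a b a) = tr(a) * tr(b^2 a b a^3) - tr(b^2 a b a^2)   [square of a] = x^3*y*z^2 - x^4*z - x^2*y^2*z - 2*x*y*z^2 + 3*x^2*z + y^2*z + x*y - z
tr(b^2 a b a b a^2) = tr(b) * tr(a b a b a^2 b) - tr(a b a b a^2)   [square of b] = x*y*z^3 - x^2*z^2 - y^2*z^2 - x*y*z + x^2 + y^2 + z^2 - 2
tr(b^2 a b a b a) = tr(b) * tr(a b a b a b) - tr(a b a b a)   [square of b] = y*z^3 - x*z^2 - 2*y*z + x
tr(a^3 b^2 a b a b) = tr(a) * tr(b^2 a b a b a^2) - tr(b^2 a b a b a)   [square of a] = x^2*y*z^3 - x^3*z^2 - x*y^2*z^2 - x^2*y*z - y*z^3 + x^3 + x*y^2 + 2*x*z^2 + 2*y*z - 3*x
tr(a b^2 a b a b^-1 a^2) = tr(a^3 b^2 a b a) * tr(b) - tr(a^3 b^2 a b a b)   [inverse elimination on b] = x^3*y^2*z^2 - x^4*y*z - x^2*y^3*z - x^2*y*z^3 + x^3*z^2 - x*y^2*z^2 + 4*x^2*y*z + y^3*z + y*z^3 - x^3 - 2*x*z^2 - 3*y*z + 3*x
tr(b^2) = tr(b) * tr(b) - tr(1)   [square of b] = y^2 - 2
tr(a b^2 a) = tr(a) * tr(b^2 a) - tr(b^2)   [square of a] = x*y*z - x^2 - y^2 + 2
tr(b a b^2 a b) = tr(b) * tr(a b^2 a b) - tr(a b^2 a)   [square of b] = y^2*z^2 - 2*x*y*z + x^2 - 2
tr(a b a b^2 a b a) = tr(a) * tr(b a b^2 a b a) - tr(b a b^2 a b)   [square of a] = x*y*z^3 - x^2*z^2 - y^2*z^2 + 2
tr(a^2 b a b^2 a b a) = tr(a) * tr(a b a b^2 a b a) - tr(a b a b^2 a b)   [square of a] = x^2*y*z^3 - x^3*z^2 - x*y^2*z^2 - y*z^3 + x*z^2 + 2*y*z + x
tr(b a b a b a b a) = tr(a b a b a b) * tr(a b) - tr(b a b a)   [split at a repeated a] = z^4 - 4*z^2 + 2
tr(a b a b a^2 b a b) = tr(a) * tr(b a b a b a b a) - tr(b a b a b a b)   [square of a] = x*z^4 - y*z^3 - 3*x*z^2 + 2*y*z + x
tr(a b a b a^2 b a) = tr(a) * tr(b a b a^2 b a) - tr(b a b a^2 b)   [square of a] = x^2*z^3 - 2*x*y*z^2 - x^2*z + y^2*z + x*y - z
tr(a^2 b a b^2 a b a b) = tr(b) * tr(a b a b a^2 b a b) - tr(a b a b a^2 b a)   [square of b] = x*y*z^4 - x^2*z^3 - y^2*z^3 - x*y*z^2 + x^2*z + y^2*z + z
tr(a b^2 a b a b^-1 a^2 b) = tr(a^2 b a b^2 a b a) * tr(b) - tr(a^2 b a b^2 a b a b)   [inverse elimination on b] = x^2*y^2*z^3 - x^3*y*z^2 - x*y^3*z^2 - x*y*z^4 + x^2*z^3 + 2*x*y*z^2 - x^2*z + y^2*z + x*y - z
tr(b^2 a b a b^-1 a^2 b^-1 a) = tr(a b^2 a b a b^-1 a^2) * tr(b) - tr(a b^2 a b a b^-1 a^2 b)   [inverse elimination on b] = x^3*y^3*z^2 - x^4*y^2*z - x^2*y^4*z - 2*x^2*y^2*z^3 + 2*x^3*y*z^2 + x*y*z^4 + 4*x^2*y^2*z - x^2*z^3 + y^4*z + y^2*z^3 - x^3*y - 4*x*y*z^2 + x^2*z - 4*y^2*z + 2*x*y + z
tr(b a b a b^-1 a^2 b^-1 a^-1 b) = tr(b^2 a b a b^-1 a^2 b^-1) * tr(a) - tr(b^2 a b a b^-1 a^2 b^-1 a)   [inverse elimination on a] = -x^3*y^3*z^2 + x^4*y^2*z + x^2*y^4*z + 2*x^2*y^2*z^3 - x^3*y*z^2 - x*y*z^4 - 5*x^2*y^2*z - y^4*z - y^2*z^3 + 4*x*y*z^2 + x^2*z + 4*y^2*z - x*y - z
tr(a b a b a^3) = tr(a) * tr(a b a b a^2) - tr(a b a b a)   [square of a] = x^3*z^2 - x^2*y*z - x^3 - 2*x*z^2 + y*z + 3*x
tr(a^2 b a b a b a) = tr(a) * tr(b a b a b a^2) - tr(b a b a b a)   [square of a] = x^2*z^3 - x*y*z^2 - 2*x^2*z - z^3 + x*y + 3*z
tr(a b a b a b a^3) = tr(a) * tr(a^2 b a b a b a) - tr(a^2 b a b a b)   [square of a] = x^3*z^3 - x^2*y*z^2 - 2*x^3*z - 2*x*z^3 + x^2*y + y*z^2 + 5*x*z - y
tr(a b a b a b a^3 b) = tr(a) * tr(a b a b a b a b a) - tr(a b a b a b a b)   [square of a] = x^2*z^4 - x*y*z^3 - 3*x^2*z^2 - z^4 + 2*x*y*z + x^2 + 4*z^2 - 2
tr(b a b a b a^3 b^-1 a) = tr(a b a b a b a^3) * tr(b) - tr(a b a b a b a^3 b)   [inverse elimination on b] = x^3*y*z^3 - x^2*y^2*z^2 - x^2*z^4 - 2*x^3*y*z - x*y*z^3 + x^2*y^2 + 3*x^2*z^2 + y^2*z^2 + z^4 + 3*x*y*z - x^2 - y^2 - 4*z^2 + 2
tr(a^2 b^-1 a^-1 b a b a b a) = tr(b a b a b a^3 b^-1) * tr(a) - tr(b a b a b a^3 b^-1 a)   [inverse elimination on a] = -x^3*y*z^3 + x^4*z^2 + x^2*y^2*z^2 + x^2*z^4 + x^3*y*z + x*y*z^3 - x^4 - x^2*y^2 - 5*x^2*z^2 - y^2*z^2 - z^4 - 2*x*y*z + 4*x^2 + y^2 + 4*z^2 - 2
tr(b a b a b a b a b a) = tr(b a) * tr(b a b a b a b a) - tr(b^-1 a^-1 b^-1 a^-1 b^-1 a^-1)   [split at a repeated b] = z^5 - 5*z^3 + 5*z
tr(b a b a b a b a b) = tr(b) * tr(a b a b a b a b) - tr(a b a b a b a)   [square of b] = y*z^4 - x*z^3 - 3*y*z^2 + 2*x*z + y
tr(a b a b a b a b a^2 b) = tr(a) * tr(b a b a b a b a b a) - tr(b a b a b a b a b)   [square of a] = x*z^5 - y*z^4 - 4*x*z^3 + 3*y*z^2 + 3*x*z - y
tr(b a b a b a b a^2 b^-1 a) = tr(a b a b a b a b a^2) * tr(b) - tr(a b a b a b a b a^2 b)   [inverse elimination on b] = x^2*y*z^4 - x*y^2*z^3 - x*z^5 - 3*x^2*y*z^2 + 2*x*y^2*z + 4*x*z^3 + x^2*y + y*z^2 - 3*x*z - y
tr(a^2 b^-1 a^-1 b a b a b a b) = tr(b a b a b a b a^2 b^-1) * tr(a) - tr(b a b a b a b a^2 b^-1 a)   [inverse elimination on a] = -x^2*y*z^4 + x^3*z^3 + x*y^2*z^3 + x*z^5 + 2*x^2*y*z^2 - 2*x^3*z - 2*x*y^2*z - 5*x*z^3 - y*z^2 + 6*x*z + y
tr(b a b a b^-1 a^2 b^-1 a^-1 b a) = tr(a^2 b^-1 a^-1 b a b a b a) * tr(b) - tr(a^2 b^-1 a^-1 b a b a b a b)   [inverse elimination on b] = -x^3*y^2*z^3 + x^4*y*z^2 + x^2*y^3*z^2 + 2*x^2*y*z^4 + x^3*y^2*z - x^3*z^3 - x*z^5 - x^4*y - x^2*y^3 - 7*x^2*y*z^2 - y^3*z^2 - y*z^4 + 2*x^3*z + 5*x*z^3 + 4*x^2*y + y^3 + 5*y*z^2 - 6*x*z - 3*y
tr(a b^-1 a^-1 b a^-1 b a b a b^-1 a) = tr(b a b a b^-1 a^2 b^-1 a^-1 b) * tr(a) - tr(b a b a b^-1 a^2 b^-1 a^-1 b a)   [inverse elimination on a] = -x^4*y^3*z^2 + x^5*y^2*z + x^3*y^4*z + 3*x^3*y^2*z^3 - 2*x^4*y*z^2 - x^2*y^3*z^2 - 3*x^2*y*z^4 - 6*x^3*y^2*z + x^3*z^3 - x*y^4*z - x*y^2*z^3 + x*z^5 + x^4*y + x^2*y^3 + 11*x^2*y*z^2 + y^3*z^2 + y*z^4 - x^3*z + 4*x*y^2*z - 5*x*z^3 - 5*x^2*y - y^3 - 5*y*z^2 + 5*x*z + 3*y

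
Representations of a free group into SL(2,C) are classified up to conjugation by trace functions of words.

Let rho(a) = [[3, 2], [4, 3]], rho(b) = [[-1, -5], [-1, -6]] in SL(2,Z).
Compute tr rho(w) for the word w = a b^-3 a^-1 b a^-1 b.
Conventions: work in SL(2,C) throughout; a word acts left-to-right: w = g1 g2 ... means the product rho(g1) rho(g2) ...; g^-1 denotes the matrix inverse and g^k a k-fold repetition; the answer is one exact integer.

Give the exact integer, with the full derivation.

rho(a) = [[3, 2], [4, 3]]
... * rho(b^-1) = [[-6, 5], [1, -1]]  ->  [[-16, 13], [-21, 17]]
... * rho(b^-1) = [[-6, 5], [1, -1]]  ->  [[109, -93], [143, -122]]
... * rho(b^-1) = [[-6, 5], [1, -1]]  ->  [[-747, 638], [-980, 837]]
... * rho(a^-1) = [[3, -2], [-4, 3]]  ->  [[-4793, 3408], [-6288, 4471]]
... * rho(b) = [[-1, -5], [-1, -6]]  ->  [[1385, 3517], [1817, 4614]]
... * rho(a^-1) = [[3, -2], [-4, 3]]  ->  [[-9913, 7781], [-13005, 10208]]
... * rho(b) = [[-1, -5], [-1, -6]]  ->  [[2132, 2879], [2797, 3777]]
tr = 2132 + 3777 = 5909

5909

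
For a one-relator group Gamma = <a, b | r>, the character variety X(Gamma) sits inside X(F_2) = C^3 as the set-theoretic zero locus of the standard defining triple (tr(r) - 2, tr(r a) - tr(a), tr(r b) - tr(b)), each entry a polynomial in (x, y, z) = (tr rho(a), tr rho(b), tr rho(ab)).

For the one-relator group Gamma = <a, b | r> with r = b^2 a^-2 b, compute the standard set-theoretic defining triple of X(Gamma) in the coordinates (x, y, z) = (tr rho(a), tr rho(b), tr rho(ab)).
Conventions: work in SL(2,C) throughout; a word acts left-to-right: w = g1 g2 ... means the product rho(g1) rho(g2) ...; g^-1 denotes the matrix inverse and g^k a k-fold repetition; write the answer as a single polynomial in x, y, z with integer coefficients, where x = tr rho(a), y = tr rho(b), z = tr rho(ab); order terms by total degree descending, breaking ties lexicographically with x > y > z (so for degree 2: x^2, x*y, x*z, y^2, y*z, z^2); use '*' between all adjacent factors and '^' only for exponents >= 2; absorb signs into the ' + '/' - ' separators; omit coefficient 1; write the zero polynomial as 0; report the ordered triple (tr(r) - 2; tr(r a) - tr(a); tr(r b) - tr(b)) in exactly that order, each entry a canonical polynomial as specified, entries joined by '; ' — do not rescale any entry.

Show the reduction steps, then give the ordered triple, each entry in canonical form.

x^2*y^3 - x*y^2*z - 2*x^2*y - y^3 + x*z + 3*y - 2; x^2*y^2*z - x^3*y - x*y*z^2 - y^2*z + 2*x*y - x + z; x^2*y^4 - x*y^3*z - 3*x^2*y^2 - y^4 + 2*x*y*z + x^2 + 4*y^2 - y - 2

tr(b^2) = tr(b) tr(b) - tr(1)   [square of b] = y^2 - 2
tr(b^3) = tr(b) tr(b^2) - tr(b)   [square of b] = y^3 - 3*y
next, tr(a b^2) = tr(b) tr(a b) - tr(a)   [square of b] = y*z - x
tr(b^3 a) = tr(b) tr(a b^2) - tr(a b)   [square of b] = y^2*z - x*y - z
tr(b^3 a^-1) = tr(b^3) tr(a) - tr(b^3 a)   [inverse elimination on a] = x*y^3 - y^2*z - 2*x*y + z
and tr(b^2 a^-2 b) = tr(b^3 a^-1) tr(a) - tr(b^3)   [inverse elimination on a] = x^2*y^3 - x*y^2*z - 2*x^2*y - y^3 + x*z + 3*y
and tr(a b a b) = tr(b a) tr(b a) - tr(1)   [split at repeated b] = z^2 - 2
tr(a b a) = tr(a) tr(b a) - tr(b) = x*z - y
tr(b a b^2 a) = tr(b) tr(a b a b) - tr(a b a) = y*z^2 - x*z - y
tr(b a b^2 a^-1) = tr(b a b^2) tr(a) - tr(b a b^2 a) = x*y^2*z - x^2*y - y*z^2 + y
next, tr(b^2 a^-2 b a) = tr(b a b^2 a^-1) tr(a) - tr(b a b^2) = x^2*y^2*z - x^3*y - x*y*z^2 - y^2*z + 2*x*y + z
tr(b^4) = tr(b) tr(b^3) - tr(b^2) = y^4 - 4*y^2 + 2
and tr(b^4 a) = tr(b) tr(a b^3) - tr(a b^2) = y^3*z - x*y^2 - 2*y*z + x
and tr(b^4 a^-1) = tr(b^4) tr(a) - tr(b^4 a) = x*y^4 - y^3*z - 3*x*y^2 + 2*y*z + x
tr(b^2 a^-2 b^2) = tr(b^4 a^-1) tr(a) - tr(b^4) = x^2*y^4 - x*y^3*z - 3*x^2*y^2 - y^4 + 2*x*y*z + x^2 + 4*y^2 - 2
assemble the triple (tr(r) - 2; tr(r a) - x; tr(r b) - y)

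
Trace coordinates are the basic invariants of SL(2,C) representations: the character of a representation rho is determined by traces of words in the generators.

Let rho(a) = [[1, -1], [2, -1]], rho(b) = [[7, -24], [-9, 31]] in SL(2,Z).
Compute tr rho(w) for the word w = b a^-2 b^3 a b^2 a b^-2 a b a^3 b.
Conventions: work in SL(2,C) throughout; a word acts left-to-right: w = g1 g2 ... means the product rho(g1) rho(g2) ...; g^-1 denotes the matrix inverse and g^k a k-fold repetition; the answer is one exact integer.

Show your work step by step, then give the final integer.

-64505494960063099

rho(b) = [[7, -24], [-9, 31]]
... * rho(a^-1) = [[-1, 1], [-2, 1]]  ->  [[41, -17], [-53, 22]]
... * rho(a^-1) = [[-1, 1], [-2, 1]]  ->  [[-7, 24], [9, -31]]
... * rho(b) = [[7, -24], [-9, 31]]  ->  [[-265, 912], [342, -1177]]
... * rho(b) = [[7, -24], [-9, 31]]  ->  [[-10063, 34632], [12987, -44695]]
... * rho(b) = [[7, -24], [-9, 31]]  ->  [[-382129, 1315104], [493164, -1697233]]
... * rho(a) = [[1, -1], [2, -1]]  ->  [[2248079, -932975], [-2901302, 1204069]]
... * rho(b) = [[7, -24], [-9, 31]]  ->  [[24133328, -82876121], [-31145735, 106957387]]
... * rho(b) = [[7, -24], [-9, 31]]  ->  [[914818385, -3148359623], [-1180636628, 4063176637]]
... * rho(a) = [[1, -1], [2, -1]]  ->  [[-5381900861, 2233541238], [6945716646, -2882540009]]
... * rho(b^-1) = [[31, 24], [9, 7]]  ->  [[-146737055549, -113530831998], [189374355945, 146519419441]]
... * rho(b^-1) = [[31, 24], [9, 7]]  ->  [[-5570626210001, -4316405157162], [7189279809264, 5570620478767]]
... * rho(a) = [[1, -1], [2, -1]]  ->  [[-14203436524325, 9887031367163], [18330520766798, -12759900288031]]
... * rho(b) = [[7, -24], [-9, 31]]  ->  [[-188407337974742, 647380448965853], [243152747959865, -835489407332113]]
... * rho(a) = [[1, -1], [2, -1]]  ->  [[1106353559956964, -458973110991111], [-1427826066704361, 592336659372248]]
... * rho(a) = [[1, -1], [2, -1]]  ->  [[188407337974742, -647380448965853], [-243152747959865, 835489407332113]]
... * rho(a) = [[1, -1], [2, -1]]  ->  [[-1106353559956964, 458973110991111], [1427826066704361, -592336659372248]]
... * rho(b) = [[7, -24], [-9, 31]]  ->  [[-11875232918618747, 40780651879691577], [15325812401280759, -52630262041444352]]
tr = -11875232918618747 + -52630262041444352 = -64505494960063099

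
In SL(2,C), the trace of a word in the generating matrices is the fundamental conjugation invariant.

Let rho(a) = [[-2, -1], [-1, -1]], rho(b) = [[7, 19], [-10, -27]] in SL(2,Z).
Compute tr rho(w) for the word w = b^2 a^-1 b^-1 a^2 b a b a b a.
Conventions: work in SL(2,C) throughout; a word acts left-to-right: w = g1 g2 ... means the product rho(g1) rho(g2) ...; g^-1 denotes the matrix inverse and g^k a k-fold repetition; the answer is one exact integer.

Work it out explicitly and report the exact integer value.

rho(b) = [[7, 19], [-10, -27]]
... * rho(b) = [[7, 19], [-10, -27]]  ->  [[-141, -380], [200, 539]]
... * rho(a^-1) = [[-1, 1], [1, -2]]  ->  [[-239, 619], [339, -878]]
... * rho(b^-1) = [[-27, -19], [10, 7]]  ->  [[12643, 8874], [-17933, -12587]]
... * rho(a) = [[-2, -1], [-1, -1]]  ->  [[-34160, -21517], [48453, 30520]]
... * rho(a) = [[-2, -1], [-1, -1]]  ->  [[89837, 55677], [-127426, -78973]]
... * rho(b) = [[7, 19], [-10, -27]]  ->  [[72089, 203624], [-102252, -288823]]
... * rho(a) = [[-2, -1], [-1, -1]]  ->  [[-347802, -275713], [493327, 391075]]
... * rho(b) = [[7, 19], [-10, -27]]  ->  [[322516, 836013], [-457461, -1185812]]
... * rho(a) = [[-2, -1], [-1, -1]]  ->  [[-1481045, -1158529], [2100734, 1643273]]
... * rho(b) = [[7, 19], [-10, -27]]  ->  [[1217975, 3140428], [-1727592, -4454425]]
... * rho(a) = [[-2, -1], [-1, -1]]  ->  [[-5576378, -4358403], [7909609, 6182017]]
tr = -5576378 + 6182017 = 605639

605639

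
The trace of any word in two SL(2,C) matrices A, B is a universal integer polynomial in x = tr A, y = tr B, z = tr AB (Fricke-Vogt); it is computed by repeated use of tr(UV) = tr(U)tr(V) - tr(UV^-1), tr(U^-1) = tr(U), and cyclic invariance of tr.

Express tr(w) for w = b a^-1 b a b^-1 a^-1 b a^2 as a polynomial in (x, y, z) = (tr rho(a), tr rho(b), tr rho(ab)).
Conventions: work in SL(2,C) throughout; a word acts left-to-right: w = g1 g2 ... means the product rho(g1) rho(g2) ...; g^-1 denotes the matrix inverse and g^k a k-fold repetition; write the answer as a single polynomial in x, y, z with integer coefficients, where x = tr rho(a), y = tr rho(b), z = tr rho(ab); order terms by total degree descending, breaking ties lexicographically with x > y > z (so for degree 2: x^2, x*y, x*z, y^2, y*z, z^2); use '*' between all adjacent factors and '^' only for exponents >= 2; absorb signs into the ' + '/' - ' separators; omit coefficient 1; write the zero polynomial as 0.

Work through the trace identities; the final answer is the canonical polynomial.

-x^3*y^2*z^2 + 2*x^4*y*z + 2*x^2*y^3*z + 2*x^2*y*z^3 - x^5 - 2*x^3*y^2 - 2*x^3*z^2 - x*y^4 - 3*x*y^2*z^2 - x*z^4 - 4*x^2*y*z + y^3*z + y*z^3 + 5*x^3 + 5*x*y^2 + 5*x*z^2 - 3*y*z - 5*x

apply: tr(b^2 a) = tr(b) * tr(a b) - tr(a)  (reduce the b square) = y*z - x
apply: tr(b^2) = tr(b) * tr(b) - tr(1)  (reduce the b square) = y^2 - 2
use: tr(b a^2 b) = tr(a) * tr(b^2 a) - tr(b^2)  (reduce the a square) = x*y*z - x^2 - y^2 + 2
use: tr(b a^2) = tr(a) * tr(b a) - tr(b)  (reduce the a square) = x*z - y
apply: tr(b^2 a^2 b) = tr(b) * tr(b a^2 b) - tr(b a^2)  (reduce the b square) = x*y^2*z - x^2*y - y^3 - x*z + 3*y
use: tr(b a b a) = tr(a b) * tr(a b) - tr(1)  (split on a) = z^2 - 2
tr(a^2 b a b) = tr(a) * tr(b a b a) - tr(b a b)  (reduce the a square) = x*z^2 - y*z - x
tr(a^2 b a) = tr(a) * tr(a b a) - tr(a b)  (reduce the a square) = x^2*z - x*y - z
apply: tr(b^2 a^2 b a) = tr(b) * tr(a^2 b a b) - tr(a^2 b a)  (reduce the b square) = x*y*z^2 - x^2*z - y^2*z + z
tr(b a^2 b a^-1 b) = tr(b^2 a^2 b) * tr(a) - tr(b^2 a^2 b a)  (eliminate a^-1) = x^2*y^2*z - x^3*y - x*y^3 - x*y*z^2 + y^2*z + 3*x*y - z
apply: tr(a b^2 a^2) = tr(a) * tr(a b^2 a) - tr(a b^2)  (reduce the a square) = x^2*y*z - x^3 - x*y^2 - y*z + 3*x
tr(b a b^2 a^2 b) = tr(b) * tr(a b^2 a^2 b) - tr(a b^2 a^2)  (reduce the b square) = x*y^2*z^2 - 2*x^2*y*z - y^3*z + x^3 + x*y^2 + 2*y*z - 3*x
tr(a b a b a b) = tr(a b a b) * tr(a b) - tr(b a)  (split on a) = z^3 - 3*z
apply: tr(b a b a b^2 a) = tr(b) * tr(a b a b a b) - tr(a b a b a)  (reduce the b square) = y*z^3 - x*z^2 - 2*y*z + x
apply: tr(b a b a b) = tr(b) * tr(a b a b) - tr(a b a)  (reduce the b square) = y*z^2 - x*z - y
tr(b a b a b^2) = tr(b) * tr(b a b a b) - tr(b a b a)  (reduce the b square) = y^2*z^2 - x*y*z - y^2 - z^2 + 2
tr(b a b^2 a^2 b a) = tr(a) * tr(b a b a b^2 a) - tr(b a b a b^2)  (reduce the a square) = x*y*z^3 - x^2*z^2 - y^2*z^2 - x*y*z + x^2 + y^2 + z^2 - 2
use: tr(b a^2 b a^-1 b a b) = tr(b a b^2 a^2 b) * tr(a) - tr(b a b^2 a^2 b a)  (eliminate a^-1) = x^2*y^2*z^2 - 2*x^3*y*z - x*y^3*z - x*y*z^3 + x^4 + x^2*y^2 + x^2*z^2 + y^2*z^2 + 3*x*y*z - 4*x^2 - y^2 - z^2 + 2
tr(b a b a b a^2 b) = tr(a) * tr(b^2 a b a b a) - tr(b^2 a b a b)  (reduce the a square) = x*y*z^3 - x^2*z^2 - y^2*z^2 - x*y*z + x^2 + y^2 + z^2 - 2
apply: tr(b a b a b a b a) = tr(b a b a b a) * tr(b a) - tr(a b a b)  (split on b) = z^4 - 4*z^2 + 2
apply: tr(b a b a b a^2 b a) = tr(a) * tr(b a b a b a b a) - tr(b a b a b a b)  (reduce the a square) = x*z^4 - y*z^3 - 3*x*z^2 + 2*y*z + x
use: tr(b a^2 b a^-1 b a b a) = tr(b a b a b a^2 b) * tr(a) - tr(b a b a b a^2 b a)  (eliminate a^-1) = x^2*y*z^3 - x^3*z^2 - x*y^2*z^2 - x*z^4 - x^2*y*z + y*z^3 + x^3 + x*y^2 + 4*x*z^2 - 2*y*z - 3*x
use: tr(a^-1 b a^2 b a^-1 b a b) = tr(b a^2 b a^-1 b a b) * tr(a) - tr(b a^2 b a^-1 b a b a)  (eliminate a^-1) = x^3*y^2*z^2 - 2*x^4*y*z - x^2*y^3*z - 2*x^2*y*z^3 + x^5 + x^3*y^2 + 2*x^3*z^2 + 2*x*y^2*z^2 + x*z^4 + 4*x^2*y*z - y*z^3 - 5*x^3 - 2*x*y^2 - 5*x*z^2 + 2*y*z + 5*x
use: tr(b a^-1 b a b^-1 a^-1 b a^2) = tr(a^-1 b a^2 b a^-1 b a) * tr(b) - tr(a^-1 b a^2 b a^-1 b a b)  (eliminate b^-1) = -x^3*y^2*z^2 + 2*x^4*y*z + 2*x^2*y^3*z + 2*x^2*y*z^3 - x^5 - 2*x^3*y^2 - 2*x^3*z^2 - x*y^4 - 3*x*y^2*z^2 - x*z^4 - 4*x^2*y*z + y^3*z + y*z^3 + 5*x^3 + 5*x*y^2 + 5*x*z^2 - 3*y*z - 5*x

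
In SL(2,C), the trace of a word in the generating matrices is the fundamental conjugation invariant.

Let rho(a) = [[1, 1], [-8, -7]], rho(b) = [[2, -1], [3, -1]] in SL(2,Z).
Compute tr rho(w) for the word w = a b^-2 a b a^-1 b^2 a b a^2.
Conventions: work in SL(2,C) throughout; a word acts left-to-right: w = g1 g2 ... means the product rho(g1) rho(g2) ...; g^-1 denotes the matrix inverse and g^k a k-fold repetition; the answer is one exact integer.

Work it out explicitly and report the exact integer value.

7822999

rho(a) = [[1, 1], [-8, -7]]
... * rho(b^-1) = [[-1, 1], [-3, 2]]  ->  [[-4, 3], [29, -22]]
... * rho(b^-1) = [[-1, 1], [-3, 2]]  ->  [[-5, 2], [37, -15]]
... * rho(a) = [[1, 1], [-8, -7]]  ->  [[-21, -19], [157, 142]]
... * rho(b) = [[2, -1], [3, -1]]  ->  [[-99, 40], [740, -299]]
... * rho(a^-1) = [[-7, -1], [8, 1]]  ->  [[1013, 139], [-7572, -1039]]
... * rho(b) = [[2, -1], [3, -1]]  ->  [[2443, -1152], [-18261, 8611]]
... * rho(b) = [[2, -1], [3, -1]]  ->  [[1430, -1291], [-10689, 9650]]
... * rho(a) = [[1, 1], [-8, -7]]  ->  [[11758, 10467], [-87889, -78239]]
... * rho(b) = [[2, -1], [3, -1]]  ->  [[54917, -22225], [-410495, 166128]]
... * rho(a) = [[1, 1], [-8, -7]]  ->  [[232717, 210492], [-1739519, -1573391]]
... * rho(a) = [[1, 1], [-8, -7]]  ->  [[-1451219, -1240727], [10847609, 9274218]]
tr = -1451219 + 9274218 = 7822999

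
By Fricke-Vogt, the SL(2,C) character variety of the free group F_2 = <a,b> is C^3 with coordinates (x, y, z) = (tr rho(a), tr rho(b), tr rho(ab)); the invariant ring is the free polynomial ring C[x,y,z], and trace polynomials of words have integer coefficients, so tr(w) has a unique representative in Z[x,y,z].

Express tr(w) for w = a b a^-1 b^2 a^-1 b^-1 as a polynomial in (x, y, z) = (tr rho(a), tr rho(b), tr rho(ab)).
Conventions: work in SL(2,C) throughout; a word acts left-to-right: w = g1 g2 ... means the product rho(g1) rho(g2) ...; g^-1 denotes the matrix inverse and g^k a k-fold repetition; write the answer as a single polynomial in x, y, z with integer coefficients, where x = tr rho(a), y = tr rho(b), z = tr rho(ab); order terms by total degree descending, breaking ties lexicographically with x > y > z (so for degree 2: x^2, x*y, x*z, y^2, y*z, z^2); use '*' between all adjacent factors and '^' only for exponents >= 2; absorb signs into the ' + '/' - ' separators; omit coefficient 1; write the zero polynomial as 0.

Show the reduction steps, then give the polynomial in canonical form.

-x^2*y^3*z + x^3*y^2 + x*y^4 + 2*x*y^2*z^2 - y^3*z - y*z^3 - x^3 - 4*x*y^2 - x*z^2 + 3*y*z + 3*x

and tr(a b^2) = tr(b) * tr(a b) - tr(a)  (reduce the b square) = y*z - x
tr(a^2 b) = tr(a) * tr(b a) - tr(b)  (reduce the a square) = x*z - y
and tr(a^2) = tr(a) * tr(a) - tr(1)  (reduce the a square) = x^2 - 2
tr(a^2 b^2) = tr(b) * tr(a^2 b) - tr(a^2)  (reduce the b square) = x*y*z - x^2 - y^2 + 2
tr(a b^3 a) = tr(b) * tr(a^2 b^2) - tr(a^2 b)  (reduce the b square) = x*y^2*z - x^2*y - y^3 - x*z + 3*y
and tr(a b a b) = tr(b a) * tr(b a) - tr(1)  (split on b) = z^2 - 2
next, tr(b a b a b) = tr(b) * tr(a b a b) - tr(a b a)  (reduce the b square) = y*z^2 - x*z - y
tr(a b^3 a b) = tr(b) * tr(b a b a b) - tr(b a b a)  (reduce the b square) = y^2*z^2 - x*y*z - y^2 - z^2 + 2
and tr(b^-1 a b^3 a) = tr(a b^3 a) * tr(b) - tr(a b^3 a b)  (eliminate b^-1) = x*y^3*z - x^2*y^2 - y^4 - y^2*z^2 + 4*y^2 + z^2 - 2
and tr(b^2 a^-1 b^-1 a b) = tr(b^-1 a b^3) * tr(a) - tr(b^-1 a b^3 a)  (eliminate a^-1) = -x*y^3*z + x^2*y^2 + y^4 + y^2*z^2 + x*y*z - x^2 - 4*y^2 - z^2 + 2
next, tr(b a b^2) = tr(b) * tr(a b^2) - tr(a b)  (reduce the b square) = y^2*z - x*y - z
next, tr(a b a b a b) = tr(a b a b) * tr(a b) - tr(b a)  (split on a) = z^3 - 3*z
next, tr(a b a b a) = tr(a) * tr(b a b a) - tr(b a b)  (reduce the a square) = x*z^2 - y*z - x
and tr(b a b a b^2 a) = tr(b) * tr(a b a b a b) - tr(a b a b a)  (reduce the b square) = y*z^3 - x*z^2 - 2*y*z + x
next, tr(a b a b^2 a^-1 b) = tr(b a b a b^2) * tr(a) - tr(b a b a b^2 a)  (eliminate a^-1) = x*y^2*z^2 - x^2*y*z - y*z^3 - x*y^2 + 2*y*z + x
tr(b^2 a^-1 b^-1 a b a) = tr(a b a b^2 a^-1) * tr(b) - tr(a b a b^2 a^-1 b)  (eliminate b^-1) = -x*y^2*z^2 + x^2*y*z + y^3*z + y*z^3 - 3*y*z - x
tr(a b a^-1 b^2 a^-1 b^-1) = tr(b^2 a^-1 b^-1 a b) * tr(a) - tr(b^2 a^-1 b^-1 a b a)  (eliminate a^-1) = -x^2*y^3*z + x^3*y^2 + x*y^4 + 2*x*y^2*z^2 - y^3*z - y*z^3 - x^3 - 4*x*y^2 - x*z^2 + 3*y*z + 3*x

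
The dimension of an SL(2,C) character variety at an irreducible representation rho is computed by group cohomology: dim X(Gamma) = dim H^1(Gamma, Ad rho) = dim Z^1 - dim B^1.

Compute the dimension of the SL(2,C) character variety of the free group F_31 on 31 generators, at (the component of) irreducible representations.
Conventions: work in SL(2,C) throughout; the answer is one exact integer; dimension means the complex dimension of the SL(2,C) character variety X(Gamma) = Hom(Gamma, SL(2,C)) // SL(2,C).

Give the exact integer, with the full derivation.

90

The free group F_31: 31 generators, no relators.
A cocycle picks one sl_2 vector per generator freely, giving dim Z^1 = 3*31 = 93.
At an irreducible rho the centralizer of the image in sl_2 is 0, so the coboundary map sl_2 -> Z^1 is injective: dim B^1 = 3.
Therefore dim X = 93 - 3 = 90.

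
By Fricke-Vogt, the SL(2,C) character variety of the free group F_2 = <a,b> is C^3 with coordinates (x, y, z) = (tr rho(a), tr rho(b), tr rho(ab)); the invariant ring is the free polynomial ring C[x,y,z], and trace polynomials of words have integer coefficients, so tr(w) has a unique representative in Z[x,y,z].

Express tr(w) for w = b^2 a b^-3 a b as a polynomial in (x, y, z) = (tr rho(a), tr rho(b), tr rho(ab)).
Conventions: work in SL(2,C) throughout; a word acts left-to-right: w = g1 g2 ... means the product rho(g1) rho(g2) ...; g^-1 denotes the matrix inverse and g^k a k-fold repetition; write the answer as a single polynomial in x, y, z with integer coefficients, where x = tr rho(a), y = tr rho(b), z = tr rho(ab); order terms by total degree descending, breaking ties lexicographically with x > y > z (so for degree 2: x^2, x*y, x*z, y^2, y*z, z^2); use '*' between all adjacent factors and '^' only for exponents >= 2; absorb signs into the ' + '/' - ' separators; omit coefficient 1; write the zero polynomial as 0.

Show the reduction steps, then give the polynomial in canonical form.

x*y^5*z - x^2*y^4 - y^6 - y^4*z^2 - 2*x*y^3*z + 2*x^2*y^2 + 6*y^4 + 2*y^2*z^2 + x*y*z - 9*y^2 - z^2 + 2

trace(a b^2) = trace(b) * trace(a b) - trace(a)   [square of b] = y*z - x
trace(b^3 a) = trace(b) * trace(a b^2) - trace(a b)   [square of b] = y^2*z - x*y - z
trace(b^2) = trace(b) * trace(b) - trace(1)   [square of b] = y^2 - 2
trace(b^3) = trace(b) * trace(b^2) - trace(b)   [square of b] = y^3 - 3*y
trace(a b^3 a) = trace(a) * trace(b^3 a) - trace(b^3)   [square of a] = x*y^2*z - x^2*y - y^3 - x*z + 3*y
trace(a b a b) = trace(a b) * trace(a b) - trace(1)   [split at a repeated a] = z^2 - 2
trace(a b a) = trace(a) * trace(b a) - trace(b)   [square of a] = x*z - y
trace(b a b a b) = trace(b) * trace(a b a b) - trace(a b a)   [square of b] = y*z^2 - x*z - y
trace(a b^3 a b) = trace(b) * trace(b a b a b) - trace(b a b a)   [square of b] = y^2*z^2 - x*y*z - y^2 - z^2 + 2
trace(b^-1 a b^3 a) = trace(a b^3 a) * trace(b) - trace(a b^3 a b)   [inverse elimination on b] = x*y^3*z - x^2*y^2 - y^4 - y^2*z^2 + 4*y^2 + z^2 - 2
trace(b^-2 a b^3 a) = trace(b^-1 a b^3 a) * trace(b) - trace(b^-1 a b^3 a b)   [inverse elimination on b] = x*y^4*z - x^2*y^3 - y^5 - y^3*z^2 - x*y^2*z + x^2*y + 5*y^3 + y*z^2 + x*z - 5*y
trace(b^2 a b^-3 a b) = trace(b^-2 a b^3 a) * trace(b) - trace(b^-2 a b^3 a b)   [inverse elimination on b] = x*y^5*z - x^2*y^4 - y^6 - y^4*z^2 - 2*x*y^3*z + 2*x^2*y^2 + 6*y^4 + 2*y^2*z^2 + x*y*z - 9*y^2 - z^2 + 2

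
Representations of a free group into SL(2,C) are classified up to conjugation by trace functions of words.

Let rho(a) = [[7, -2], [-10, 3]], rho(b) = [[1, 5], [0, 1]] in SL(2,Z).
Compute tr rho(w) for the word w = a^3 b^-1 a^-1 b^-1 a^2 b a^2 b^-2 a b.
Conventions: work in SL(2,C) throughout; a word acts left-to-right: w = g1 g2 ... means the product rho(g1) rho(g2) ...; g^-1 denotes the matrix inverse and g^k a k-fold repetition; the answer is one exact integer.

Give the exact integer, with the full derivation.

rho(a) = [[7, -2], [-10, 3]]
... * rho(a) = [[7, -2], [-10, 3]]  ->  [[69, -20], [-100, 29]]
... * rho(a) = [[7, -2], [-10, 3]]  ->  [[683, -198], [-990, 287]]
... * rho(b^-1) = [[1, -5], [0, 1]]  ->  [[683, -3613], [-990, 5237]]
... * rho(a^-1) = [[3, 2], [10, 7]]  ->  [[-34081, -23925], [49400, 34679]]
... * rho(b^-1) = [[1, -5], [0, 1]]  ->  [[-34081, 146480], [49400, -212321]]
... * rho(a) = [[7, -2], [-10, 3]]  ->  [[-1703367, 507602], [2469010, -735763]]
... * rho(a) = [[7, -2], [-10, 3]]  ->  [[-16999589, 4929540], [24640700, -7145309]]
... * rho(b) = [[1, 5], [0, 1]]  ->  [[-16999589, -80068405], [24640700, 116058191]]
... * rho(a) = [[7, -2], [-10, 3]]  ->  [[681686927, -206206037], [-988097010, 298893173]]
... * rho(a) = [[7, -2], [-10, 3]]  ->  [[6833868859, -1981991965], [-9905610800, 2872873539]]
... * rho(b^-1) = [[1, -5], [0, 1]]  ->  [[6833868859, -36151336260], [-9905610800, 52400927539]]
... * rho(b^-1) = [[1, -5], [0, 1]]  ->  [[6833868859, -70320680555], [-9905610800, 101928981539]]
... * rho(a) = [[7, -2], [-10, 3]]  ->  [[751043887563, -224629779383], [-1088629090990, 325598166217]]
... * rho(b) = [[1, 5], [0, 1]]  ->  [[751043887563, 3530589658432], [-1088629090990, -5117547288733]]
tr = 751043887563 + -5117547288733 = -4366503401170

-4366503401170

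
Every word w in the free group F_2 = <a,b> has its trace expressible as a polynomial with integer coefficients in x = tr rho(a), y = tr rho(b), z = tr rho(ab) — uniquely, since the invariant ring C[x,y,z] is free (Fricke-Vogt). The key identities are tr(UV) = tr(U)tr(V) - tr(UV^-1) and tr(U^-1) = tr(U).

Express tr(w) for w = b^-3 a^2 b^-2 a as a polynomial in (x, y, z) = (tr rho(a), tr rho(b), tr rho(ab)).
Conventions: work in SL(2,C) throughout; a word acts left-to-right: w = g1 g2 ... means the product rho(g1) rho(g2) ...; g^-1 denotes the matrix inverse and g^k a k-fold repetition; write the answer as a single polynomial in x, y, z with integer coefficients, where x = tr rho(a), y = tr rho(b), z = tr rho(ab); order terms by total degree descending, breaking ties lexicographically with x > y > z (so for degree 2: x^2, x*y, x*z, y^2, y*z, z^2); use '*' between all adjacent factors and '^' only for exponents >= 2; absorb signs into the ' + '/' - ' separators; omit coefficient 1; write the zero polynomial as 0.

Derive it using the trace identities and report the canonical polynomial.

tr(a^2) = tr(a) * tr(a) - tr(1) = x^2 - 2
and tr(a^3) = tr(a) * tr(a^2) - tr(a) = x^3 - 3*x
next, tr(a b a) = tr(a) * tr(b a) - tr(b) = x*z - y
tr(a^3 b) = tr(a) * tr(a b a) - tr(a b) = x^2*z - x*y - z
tr(a^2 b^-1 a) = tr(a^3) * tr(b) - tr(a^3 b) = x^3*y - x^2*z - 2*x*y + z
next, tr(b a b a) = tr(a b) * tr(a b) - tr(1) = z^2 - 2
next, tr(b a b) = tr(b) * tr(a b) - tr(a) = y*z - x
and tr(a b a^2 b) = tr(a) * tr(b a b a) - tr(b a b) = x*z^2 - y*z - x
next, tr(a^2 b^-1 a b) = tr(a b a^2) * tr(b) - tr(a b a^2 b) = x^2*y*z - x*y^2 - x*z^2 + x
and tr(a b^-1 a^2 b^-1) = tr(a^2 b^-1 a) * tr(b) - tr(a^2 b^-1 a b) = x^3*y^2 - 2*x^2*y*z - x*y^2 + x*z^2 + y*z - x
tr(b^-1 a^2 b^-2 a) = tr(a b^-1 a^2 b^-1) * tr(b) - tr(a b^-1 a^2) = x^3*y^3 - 2*x^2*y^2*z - x^3*y - x*y^3 + x*y*z^2 + x^2*z + y^2*z + x*y - z
and tr(a^2 b^-2 a) = tr(b^-1 a^3) * tr(b) - tr(b^-1 a^3 b) = x^3*y^2 - x^2*y*z - x^3 - 2*x*y^2 + y*z + 3*x
next, tr(b^-1 a^2 b^-2 a b^-1) = tr(b^-1 a^2 b^-2 a) * tr(b) - tr(b^-1 a^2 b^-2 a b) = x^3*y^4 - 2*x^2*y^3*z - 2*x^3*y^2 - x*y^4 + x*y^2*z^2 + 2*x^2*y*z + y^3*z + x^3 + 3*x*y^2 - 2*y*z - 3*x
tr(b^-3 a^2 b^-2 a) = tr(b^-1 a^2 b^-2 a b^-1) * tr(b) - tr(b^-1 a^2 b^-2 a) = x^3*y^5 - 2*x^2*y^4*z - 3*x^3*y^3 - x*y^5 + x*y^3*z^2 + 4*x^2*y^2*z + y^4*z + 2*x^3*y + 4*x*y^3 - x*y*z^2 - x^2*z - 3*y^2*z - 4*x*y + z

x^3*y^5 - 2*x^2*y^4*z - 3*x^3*y^3 - x*y^5 + x*y^3*z^2 + 4*x^2*y^2*z + y^4*z + 2*x^3*y + 4*x*y^3 - x*y*z^2 - x^2*z - 3*y^2*z - 4*x*y + z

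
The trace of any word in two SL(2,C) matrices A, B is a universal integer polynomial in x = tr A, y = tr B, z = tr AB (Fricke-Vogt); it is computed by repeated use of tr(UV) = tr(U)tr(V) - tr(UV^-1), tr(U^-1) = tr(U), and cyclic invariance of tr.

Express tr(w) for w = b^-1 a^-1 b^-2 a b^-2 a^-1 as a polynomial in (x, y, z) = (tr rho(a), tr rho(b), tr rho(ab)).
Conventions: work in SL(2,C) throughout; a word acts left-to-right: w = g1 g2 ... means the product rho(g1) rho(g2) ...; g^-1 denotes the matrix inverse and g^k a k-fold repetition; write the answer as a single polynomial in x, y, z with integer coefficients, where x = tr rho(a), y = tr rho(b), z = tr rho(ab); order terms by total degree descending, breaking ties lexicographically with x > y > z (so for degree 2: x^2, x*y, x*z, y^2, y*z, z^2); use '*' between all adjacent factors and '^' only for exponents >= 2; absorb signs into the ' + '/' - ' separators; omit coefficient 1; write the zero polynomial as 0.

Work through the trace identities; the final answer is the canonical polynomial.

tr(a b^-1) = tr(a)*tr(b) - tr(a b)   [inverse elimination on b] = x*y - z
tr(a b^-2) = tr(a b^-1)*tr(b) - tr(a)   [inverse elimination on b] = x*y^2 - y*z - x
use: tr(b^-3 a) = tr(a b^-2)*tr(b) - tr(a b^-1)   [inverse elimination on b] = x*y^3 - y^2*z - 2*x*y + z
apply: tr(b^-3 a b^-1) = tr(b^-3 a)*tr(b) - tr(b^-3 a b)   [inverse elimination on b] = x*y^4 - y^3*z - 3*x*y^2 + 2*y*z + x
use: tr(b^-2 a b^-3) = tr(b^-3 a b^-1)*tr(b) - tr(b^-3 a)   [inverse elimination on b] = x*y^5 - y^4*z - 4*x*y^3 + 3*y^2*z + 3*x*y - z
use: tr(a^2) = tr(a)*tr(a) - tr(1)   [square of a] = x^2 - 2
tr(a^2 b) = tr(a)*tr(b a) - tr(b)   [square of a] = x*z - y
use: tr(a b^-1 a) = tr(a^2)*tr(b) - tr(a^2 b)   [inverse elimination on b] = x^2*y - x*z - y
apply: tr(a b a b) = tr(a b)*tr(a b) - tr(1)   [split at a repeated a] = z^2 - 2
tr(a b^-1 a b) = tr(a b a)*tr(b) - tr(a b a b)   [inverse elimination on b] = x*y*z - y^2 - z^2 + 2
use: tr(a b^-1 a b^-1) = tr(a b^-1 a)*tr(b) - tr(a b^-1 a b)   [inverse elimination on b] = x^2*y^2 - 2*x*y*z + z^2 - 2
apply: tr(a b^-2 a b^-1) = tr(a b^-1 a b^-1)*tr(b) - tr(a b^-1 a)   [inverse elimination on b] = x^2*y^3 - 2*x*y^2*z - x^2*y + y*z^2 + x*z - y
apply: tr(a b^-2 a) = tr(b^-1 a^2)*tr(b) - tr(b^-1 a^2 b)   [inverse elimination on b] = x^2*y^2 - x*y*z - x^2 - y^2 + 2
use: tr(b^-1 a b^-2 a b^-1) = tr(a b^-2 a b^-1)*tr(b) - tr(a b^-2 a)   [inverse elimination on b] = x^2*y^4 - 2*x*y^3*z - 2*x^2*y^2 + y^2*z^2 + 2*x*y*z + x^2 - 2
apply: tr(b^-2 a b^-3 a) = tr(b^-1 a b^-2 a b^-1)*tr(b) - tr(b^-1 a b^-2 a)   [inverse elimination on b] = x^2*y^5 - 2*x*y^4*z - 3*x^2*y^3 + y^3*z^2 + 4*x*y^2*z + 2*x^2*y - y*z^2 - x*z - y
tr(b^-1 a^-1 b^-2 a b^-2) = tr(b^-2 a b^-3)*tr(a) - tr(b^-2 a b^-3 a)   [inverse elimination on a] = x*y^4*z - x^2*y^3 - y^3*z^2 - x*y^2*z + x^2*y + y*z^2 + y
tr(a b a^2) = tr(a)*tr(a b a) - tr(a b)   [square of a] = x^2*z - x*y - z
tr(b a b) = tr(b)*tr(a b) - tr(a)   [square of b] = y*z - x
use: tr(a b a^2 b) = tr(a)*tr(b a b a) - tr(b a b)   [square of a] = x*z^2 - y*z - x
use: tr(a b^-1 a b a) = tr(a b a^2)*tr(b) - tr(a b a^2 b)   [inverse elimination on b] = x^2*y*z - x*y^2 - x*z^2 + x
tr(a b a b a b) = tr(a b a b)*tr(a b) - tr(b a)   [split at a repeated a] = z^3 - 3*z
use: tr(a b^-1 a b a b) = tr(a b a b a)*tr(b) - tr(a b a b a b)   [inverse elimination on b] = x*y*z^2 - y^2*z - z^3 - x*y + 3*z
tr(b^-1 a b a b^-1 a) = tr(a b^-1 a b a)*tr(b) - tr(a b^-1 a b a b)   [inverse elimination on b] = x^2*y^2*z - x*y^3 - 2*x*y*z^2 + y^2*z + z^3 + 2*x*y - 3*z
apply: tr(a b a b^-1 a) = tr(a^2 b a)*tr(b) - tr(a^2 b a b)   [inverse elimination on b] = x^2*y*z - x*y^2 - x*z^2 + x
use: tr(b^-1 a b^-2 a b a) = tr(b^-1 a b a b^-1 a)*tr(b) - tr(b^-1 a b a b^-1 a b)   [inverse elimination on b] = x^2*y^3*z - x*y^4 - 2*x*y^2*z^2 - x^2*y*z + y^3*z + y*z^3 + 3*x*y^2 + x*z^2 - 3*y*z - x
tr(a b^-2 a b a^-1 b^-1) = tr(b^-1 a b^-2 a b)*tr(a) - tr(b^-1 a b^-2 a b a)   [inverse elimination on a] = -x^2*y^3*z + x^3*y^2 + x*y^4 + 2*x*y^2*z^2 - y^3*z - y*z^3 - x^3 - 4*x*y^2 - x*z^2 + 3*y*z + 3*x
tr(a^-1 b^-2 a b^-2 a b) = tr(a b^-2 a b a^-1 b^-1)*tr(b) - tr(a b^-2 a b a^-1)   [inverse elimination on b] = -x^2*y^4*z + x^3*y^3 + x*y^5 + 2*x*y^3*z^2 - y^4*z - y^2*z^3 - x^3*y - 4*x*y^3 - x*y*z^2 + 3*y^2*z + 2*x*y + z
tr(b^-1 a^-1 b^-2 a b^-2 a) = tr(a^-1 b^-2 a b^-2 a)*tr(b) - tr(a^-1 b^-2 a b^-2 a b)   [inverse elimination on b] = x^2*y^4*z - x^3*y^3 - 2*x*y^3*z^2 + y^2*z^3 + x^3*y + x*y^3 + x*y*z^2 - y^2*z - x*y - z
use: tr(b^-1 a^-1 b^-2 a b^-2 a^-1) = tr(b^-1 a^-1 b^-2 a b^-2)*tr(a) - tr(b^-1 a^-1 b^-2 a b^-2 a)   [inverse elimination on a] = x*y^3*z^2 - x^2*y^2*z - y^2*z^3 - x*y^3 + y^2*z + 2*x*y + z

x*y^3*z^2 - x^2*y^2*z - y^2*z^3 - x*y^3 + y^2*z + 2*x*y + z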